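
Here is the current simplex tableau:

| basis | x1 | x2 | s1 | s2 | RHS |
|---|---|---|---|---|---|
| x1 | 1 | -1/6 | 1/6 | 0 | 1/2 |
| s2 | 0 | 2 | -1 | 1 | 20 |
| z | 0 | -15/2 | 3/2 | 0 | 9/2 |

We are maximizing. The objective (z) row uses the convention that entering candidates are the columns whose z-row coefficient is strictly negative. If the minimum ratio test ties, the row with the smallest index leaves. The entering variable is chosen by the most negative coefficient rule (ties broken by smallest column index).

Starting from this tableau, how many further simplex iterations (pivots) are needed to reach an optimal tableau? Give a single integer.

2

pivot: x2 in, s2 out → z = 159/2
pivot: s1 in, x1 out → z = 138
No improving column remains; optimal.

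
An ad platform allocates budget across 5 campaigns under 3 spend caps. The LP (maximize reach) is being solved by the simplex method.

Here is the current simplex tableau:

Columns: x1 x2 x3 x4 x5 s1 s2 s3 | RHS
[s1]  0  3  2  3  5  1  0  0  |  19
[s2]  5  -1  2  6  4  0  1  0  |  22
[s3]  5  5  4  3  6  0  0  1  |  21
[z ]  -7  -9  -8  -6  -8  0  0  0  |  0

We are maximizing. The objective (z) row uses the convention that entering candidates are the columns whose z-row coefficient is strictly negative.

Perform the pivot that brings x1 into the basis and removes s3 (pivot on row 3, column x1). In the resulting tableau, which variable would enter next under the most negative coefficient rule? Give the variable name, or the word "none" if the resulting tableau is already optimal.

Pivot element 5. New z-row = old z-row − (-7)·(row 3/5).
Updated z-row coefficients: x1: 0, x2: -2, x3: -12/5, x4: -9/5, x5: 2/5, s1: 0, s2: 0, s3: 7/5.
The most negative is -12/5 in column x3, so x3 would enter next.

x3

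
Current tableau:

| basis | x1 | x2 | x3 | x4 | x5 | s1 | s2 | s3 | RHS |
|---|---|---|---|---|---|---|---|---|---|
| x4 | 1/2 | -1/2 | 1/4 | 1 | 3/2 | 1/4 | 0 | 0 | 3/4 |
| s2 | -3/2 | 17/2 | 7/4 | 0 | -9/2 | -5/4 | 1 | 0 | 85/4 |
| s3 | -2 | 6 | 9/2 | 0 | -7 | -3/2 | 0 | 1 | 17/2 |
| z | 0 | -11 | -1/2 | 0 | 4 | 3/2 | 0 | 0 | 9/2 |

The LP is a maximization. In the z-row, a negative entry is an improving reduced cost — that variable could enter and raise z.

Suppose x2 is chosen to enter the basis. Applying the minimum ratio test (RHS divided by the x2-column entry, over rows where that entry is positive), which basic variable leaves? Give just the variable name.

Ratios: row 1 (x4): entry -1/2 ≤ 0, skip; row 2 (s2): (85/4)/(17/2) = 5/2; row 3 (s3): (17/2)/6 = 17/12.
Minimum ratio 17/12 is in the s3 row, so s3 leaves.

s3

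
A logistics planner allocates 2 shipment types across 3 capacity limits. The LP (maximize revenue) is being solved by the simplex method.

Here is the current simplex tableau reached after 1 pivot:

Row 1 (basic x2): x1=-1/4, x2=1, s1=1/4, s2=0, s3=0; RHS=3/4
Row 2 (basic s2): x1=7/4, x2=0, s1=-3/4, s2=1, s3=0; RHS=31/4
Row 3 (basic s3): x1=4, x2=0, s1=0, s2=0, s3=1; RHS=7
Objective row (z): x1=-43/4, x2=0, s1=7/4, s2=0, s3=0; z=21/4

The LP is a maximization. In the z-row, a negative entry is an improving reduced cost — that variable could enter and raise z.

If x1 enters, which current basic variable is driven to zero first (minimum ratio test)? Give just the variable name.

Ratios: row 1 (x2): entry -1/4 ≤ 0, skip; row 2 (s2): (31/4)/(7/4) = 31/7; row 3 (s3): 7/4 = 7/4.
Minimum ratio 7/4 is in the s3 row, so s3 leaves.

s3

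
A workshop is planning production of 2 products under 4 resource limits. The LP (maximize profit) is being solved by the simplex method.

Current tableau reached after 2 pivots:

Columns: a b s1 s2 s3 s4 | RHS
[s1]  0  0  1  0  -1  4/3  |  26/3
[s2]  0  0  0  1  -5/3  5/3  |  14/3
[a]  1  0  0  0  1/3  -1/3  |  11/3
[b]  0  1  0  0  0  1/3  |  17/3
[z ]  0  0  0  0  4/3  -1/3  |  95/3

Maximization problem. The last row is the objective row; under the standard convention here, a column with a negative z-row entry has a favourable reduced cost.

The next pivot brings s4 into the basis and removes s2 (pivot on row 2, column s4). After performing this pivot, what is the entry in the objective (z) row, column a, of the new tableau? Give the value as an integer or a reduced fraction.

0

Pivot element is row 2, column s4: 5/3.
Normalize row 2: new (row 2, a) = 0/(5/3) = 0.
z-row ← z-row − (-1/3)·(new row 2): 0 − (-1/3)·0 = 0.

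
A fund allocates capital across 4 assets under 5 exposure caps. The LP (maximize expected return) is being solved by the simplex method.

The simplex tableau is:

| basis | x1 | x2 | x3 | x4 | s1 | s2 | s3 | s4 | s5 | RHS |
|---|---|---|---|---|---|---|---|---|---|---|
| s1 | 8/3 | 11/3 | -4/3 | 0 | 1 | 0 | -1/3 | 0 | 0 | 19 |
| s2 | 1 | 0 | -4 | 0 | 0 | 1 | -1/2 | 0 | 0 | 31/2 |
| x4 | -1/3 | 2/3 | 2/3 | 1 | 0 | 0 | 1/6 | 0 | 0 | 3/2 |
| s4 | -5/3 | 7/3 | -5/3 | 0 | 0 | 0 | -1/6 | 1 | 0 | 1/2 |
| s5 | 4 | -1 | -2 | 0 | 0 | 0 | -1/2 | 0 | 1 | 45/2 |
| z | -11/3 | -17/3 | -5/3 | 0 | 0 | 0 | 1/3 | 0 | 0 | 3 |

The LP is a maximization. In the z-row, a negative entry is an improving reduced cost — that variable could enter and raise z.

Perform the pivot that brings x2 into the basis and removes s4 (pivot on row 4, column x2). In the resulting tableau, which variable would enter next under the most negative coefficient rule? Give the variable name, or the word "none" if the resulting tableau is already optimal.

x1

Pivot element 7/3. New z-row = old z-row − (-17/3)·(row 4/(7/3)).
Updated z-row coefficients: x1: -54/7, x2: 0, x3: -40/7, x4: 0, s1: 0, s2: 0, s3: -1/14, s4: 17/7, s5: 0.
The most negative is -54/7 in column x1, so x1 would enter next.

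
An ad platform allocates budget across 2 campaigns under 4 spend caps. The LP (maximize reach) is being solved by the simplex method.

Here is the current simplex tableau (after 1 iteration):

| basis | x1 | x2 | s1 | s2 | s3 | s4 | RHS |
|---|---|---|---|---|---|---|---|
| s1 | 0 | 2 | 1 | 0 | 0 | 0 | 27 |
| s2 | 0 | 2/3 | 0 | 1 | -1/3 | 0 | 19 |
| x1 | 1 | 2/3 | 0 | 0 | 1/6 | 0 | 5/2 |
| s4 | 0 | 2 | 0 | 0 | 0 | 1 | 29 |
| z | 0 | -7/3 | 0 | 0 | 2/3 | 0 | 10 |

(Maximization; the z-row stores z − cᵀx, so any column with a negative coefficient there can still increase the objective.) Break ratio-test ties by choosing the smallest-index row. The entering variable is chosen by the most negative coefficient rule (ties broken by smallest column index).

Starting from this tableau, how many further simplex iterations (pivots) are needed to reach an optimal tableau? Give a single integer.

1

pivot: x2 in, x1 out → z = 75/4
No improving column remains; optimal.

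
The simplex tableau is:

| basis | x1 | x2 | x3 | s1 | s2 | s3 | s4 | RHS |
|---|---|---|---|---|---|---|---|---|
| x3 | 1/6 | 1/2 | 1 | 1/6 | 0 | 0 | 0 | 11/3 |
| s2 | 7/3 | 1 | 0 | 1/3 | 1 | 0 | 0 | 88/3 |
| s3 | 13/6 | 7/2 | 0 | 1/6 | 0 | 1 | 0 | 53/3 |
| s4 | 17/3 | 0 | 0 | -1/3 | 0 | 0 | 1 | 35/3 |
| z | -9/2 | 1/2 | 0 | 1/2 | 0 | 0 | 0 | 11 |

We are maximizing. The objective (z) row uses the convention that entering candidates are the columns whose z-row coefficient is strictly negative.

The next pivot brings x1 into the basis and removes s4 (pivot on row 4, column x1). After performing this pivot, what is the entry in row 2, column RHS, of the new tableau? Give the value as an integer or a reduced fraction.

Pivot element is row 4, column x1: 17/3.
Normalize row 4: new (row 4, RHS) = (35/3)/(17/3) = 35/17.
row 2 ← row 2 − (7/3)·(new row 4): 88/3 − (7/3)·(35/17) = 417/17.

417/17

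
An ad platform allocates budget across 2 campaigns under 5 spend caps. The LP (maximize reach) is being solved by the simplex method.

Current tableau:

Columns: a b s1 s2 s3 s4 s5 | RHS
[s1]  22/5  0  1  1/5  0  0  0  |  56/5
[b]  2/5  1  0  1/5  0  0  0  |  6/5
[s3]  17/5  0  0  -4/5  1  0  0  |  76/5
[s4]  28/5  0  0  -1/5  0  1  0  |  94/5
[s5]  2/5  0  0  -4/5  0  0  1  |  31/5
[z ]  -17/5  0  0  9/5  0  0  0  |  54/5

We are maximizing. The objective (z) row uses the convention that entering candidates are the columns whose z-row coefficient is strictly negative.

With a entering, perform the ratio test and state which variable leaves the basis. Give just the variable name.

s1

Ratios: row 1 (s1): (56/5)/(22/5) = 28/11; row 2 (b): (6/5)/(2/5) = 3; row 3 (s3): (76/5)/(17/5) = 76/17; row 4 (s4): (94/5)/(28/5) = 47/14; row 5 (s5): (31/5)/(2/5) = 31/2.
Minimum ratio 28/11 is in the s1 row, so s1 leaves.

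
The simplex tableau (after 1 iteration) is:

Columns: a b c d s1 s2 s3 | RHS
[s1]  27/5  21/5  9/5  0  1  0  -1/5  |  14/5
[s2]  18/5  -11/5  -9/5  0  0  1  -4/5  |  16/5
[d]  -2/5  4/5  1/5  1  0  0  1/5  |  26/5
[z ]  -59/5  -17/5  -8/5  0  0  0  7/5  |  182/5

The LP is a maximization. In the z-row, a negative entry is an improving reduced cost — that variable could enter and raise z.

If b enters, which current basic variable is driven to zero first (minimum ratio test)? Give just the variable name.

Ratios: row 1 (s1): (14/5)/(21/5) = 2/3; row 2 (s2): entry -11/5 ≤ 0, skip; row 3 (d): (26/5)/(4/5) = 13/2.
Minimum ratio 2/3 is in the s1 row, so s1 leaves.

s1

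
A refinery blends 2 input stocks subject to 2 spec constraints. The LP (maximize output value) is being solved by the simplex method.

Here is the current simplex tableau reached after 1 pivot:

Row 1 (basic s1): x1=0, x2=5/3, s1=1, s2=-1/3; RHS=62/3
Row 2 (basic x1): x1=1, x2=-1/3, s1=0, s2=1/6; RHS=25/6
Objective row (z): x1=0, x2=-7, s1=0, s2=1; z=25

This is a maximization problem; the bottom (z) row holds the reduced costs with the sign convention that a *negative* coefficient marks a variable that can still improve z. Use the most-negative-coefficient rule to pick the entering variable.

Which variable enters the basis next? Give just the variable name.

x2

Objective-row coefficients: x1: 0, x2: -7, s1: 0, s2: 1.
The most negative is -7 in column x2, so x2 enters.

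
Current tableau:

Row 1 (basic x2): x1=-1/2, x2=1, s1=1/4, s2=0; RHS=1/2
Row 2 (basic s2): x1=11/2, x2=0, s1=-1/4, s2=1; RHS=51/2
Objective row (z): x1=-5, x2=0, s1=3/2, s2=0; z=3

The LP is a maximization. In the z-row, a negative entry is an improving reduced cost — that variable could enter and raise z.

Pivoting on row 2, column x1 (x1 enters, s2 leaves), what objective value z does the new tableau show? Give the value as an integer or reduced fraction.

Minimum ratio for x1: (51/2)/(11/2) = 51/11.
z changes by −(z-row coeff of x1)·ratio = −(-5)·(51/11) = 255/11.
New z = 3 + (255/11) = 288/11.

288/11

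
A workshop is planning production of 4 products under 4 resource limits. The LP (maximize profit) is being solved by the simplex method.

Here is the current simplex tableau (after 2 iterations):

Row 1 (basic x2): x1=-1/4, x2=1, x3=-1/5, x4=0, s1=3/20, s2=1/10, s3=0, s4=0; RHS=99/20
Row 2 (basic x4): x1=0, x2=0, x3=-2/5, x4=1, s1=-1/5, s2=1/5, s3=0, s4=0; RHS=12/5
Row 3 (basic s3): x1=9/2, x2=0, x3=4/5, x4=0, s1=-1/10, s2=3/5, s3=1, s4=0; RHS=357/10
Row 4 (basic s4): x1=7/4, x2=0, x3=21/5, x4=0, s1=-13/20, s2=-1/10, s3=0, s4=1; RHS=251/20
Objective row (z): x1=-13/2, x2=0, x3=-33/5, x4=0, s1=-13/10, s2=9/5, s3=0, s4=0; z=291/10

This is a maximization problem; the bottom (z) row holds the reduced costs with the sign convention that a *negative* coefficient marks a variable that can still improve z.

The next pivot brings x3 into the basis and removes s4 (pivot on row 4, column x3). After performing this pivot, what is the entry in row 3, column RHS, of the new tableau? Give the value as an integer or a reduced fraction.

Pivot element is row 4, column x3: 21/5.
Normalize row 4: new (row 4, RHS) = (251/20)/(21/5) = 251/84.
row 3 ← row 3 − (4/5)·(new row 4): 357/10 − (4/5)·(251/84) = 1399/42.

1399/42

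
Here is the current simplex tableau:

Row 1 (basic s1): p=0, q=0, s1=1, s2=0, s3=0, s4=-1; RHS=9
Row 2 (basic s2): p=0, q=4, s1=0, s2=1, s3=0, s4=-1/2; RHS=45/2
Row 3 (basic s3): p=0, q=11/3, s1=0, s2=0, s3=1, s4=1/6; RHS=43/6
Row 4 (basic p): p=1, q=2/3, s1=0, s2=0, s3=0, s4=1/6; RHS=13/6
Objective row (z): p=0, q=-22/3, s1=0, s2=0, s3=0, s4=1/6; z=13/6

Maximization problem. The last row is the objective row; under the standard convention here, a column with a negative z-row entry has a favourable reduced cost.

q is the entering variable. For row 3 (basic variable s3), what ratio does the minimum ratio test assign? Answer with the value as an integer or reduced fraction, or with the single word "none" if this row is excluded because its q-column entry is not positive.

43/22

Ratio = RHS / (q entry) = (43/6) / (11/3) = 43/22.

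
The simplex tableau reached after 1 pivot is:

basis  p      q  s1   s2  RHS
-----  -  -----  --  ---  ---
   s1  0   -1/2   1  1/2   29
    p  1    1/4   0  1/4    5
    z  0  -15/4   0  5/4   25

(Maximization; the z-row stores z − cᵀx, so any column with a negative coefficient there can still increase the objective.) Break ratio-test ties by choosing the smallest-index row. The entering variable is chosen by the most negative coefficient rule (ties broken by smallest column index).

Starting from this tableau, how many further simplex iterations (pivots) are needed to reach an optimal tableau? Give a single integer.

pivot: q in, p out → z = 100
No improving column remains; optimal.

1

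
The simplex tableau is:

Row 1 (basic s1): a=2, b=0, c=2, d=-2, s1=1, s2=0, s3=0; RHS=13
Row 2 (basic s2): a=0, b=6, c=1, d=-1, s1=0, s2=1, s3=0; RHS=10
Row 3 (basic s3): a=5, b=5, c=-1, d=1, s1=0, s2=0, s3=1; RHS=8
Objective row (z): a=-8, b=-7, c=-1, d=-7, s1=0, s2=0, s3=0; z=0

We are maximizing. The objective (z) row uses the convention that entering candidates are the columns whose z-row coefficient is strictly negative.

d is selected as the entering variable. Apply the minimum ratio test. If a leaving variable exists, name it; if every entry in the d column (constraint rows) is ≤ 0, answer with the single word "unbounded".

Ratios: row 1 (s1): entry -2 ≤ 0, skip; row 2 (s2): entry -1 ≤ 0, skip; row 3 (s3): 8/1 = 8.
Minimum ratio is in the s3 row, so s3 leaves.

s3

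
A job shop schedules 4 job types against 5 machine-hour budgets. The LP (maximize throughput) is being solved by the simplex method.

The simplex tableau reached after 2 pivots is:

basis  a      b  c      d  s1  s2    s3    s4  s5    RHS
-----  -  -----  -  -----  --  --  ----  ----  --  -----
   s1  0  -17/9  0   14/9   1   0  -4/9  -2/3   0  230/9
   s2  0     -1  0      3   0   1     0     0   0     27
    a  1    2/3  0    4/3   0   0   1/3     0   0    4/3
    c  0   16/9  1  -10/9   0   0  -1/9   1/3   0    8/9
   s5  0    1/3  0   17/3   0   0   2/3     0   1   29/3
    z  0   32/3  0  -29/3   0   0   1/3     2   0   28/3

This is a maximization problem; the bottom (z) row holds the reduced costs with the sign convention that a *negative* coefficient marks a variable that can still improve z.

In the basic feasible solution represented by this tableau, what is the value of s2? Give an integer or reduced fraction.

27

s2 is basic (row 2); its value is the RHS of that row: 27.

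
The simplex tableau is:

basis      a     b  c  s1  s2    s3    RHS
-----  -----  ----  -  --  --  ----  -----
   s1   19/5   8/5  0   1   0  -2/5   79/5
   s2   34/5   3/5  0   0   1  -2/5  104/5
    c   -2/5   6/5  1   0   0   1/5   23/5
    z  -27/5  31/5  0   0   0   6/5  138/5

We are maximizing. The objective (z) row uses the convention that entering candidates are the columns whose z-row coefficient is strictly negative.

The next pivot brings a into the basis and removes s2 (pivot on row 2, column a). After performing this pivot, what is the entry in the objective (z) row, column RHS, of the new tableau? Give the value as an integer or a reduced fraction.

Pivot element is row 2, column a: 34/5.
Normalize row 2: new (row 2, RHS) = (104/5)/(34/5) = 52/17.
z-row ← z-row − (-27/5)·(new row 2): 138/5 − (-27/5)·(52/17) = 750/17.

750/17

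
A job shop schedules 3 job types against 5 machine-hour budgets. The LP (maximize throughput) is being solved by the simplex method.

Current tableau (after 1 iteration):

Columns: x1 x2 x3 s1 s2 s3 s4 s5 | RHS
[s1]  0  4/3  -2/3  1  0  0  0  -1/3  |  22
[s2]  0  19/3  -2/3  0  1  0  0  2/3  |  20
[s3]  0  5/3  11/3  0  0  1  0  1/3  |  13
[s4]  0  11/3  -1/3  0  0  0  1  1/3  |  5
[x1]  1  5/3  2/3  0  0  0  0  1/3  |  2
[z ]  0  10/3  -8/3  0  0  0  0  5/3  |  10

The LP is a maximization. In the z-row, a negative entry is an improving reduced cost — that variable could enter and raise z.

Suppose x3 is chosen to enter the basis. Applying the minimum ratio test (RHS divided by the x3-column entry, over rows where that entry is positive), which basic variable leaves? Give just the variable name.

Ratios: row 1 (s1): entry -2/3 ≤ 0, skip; row 2 (s2): entry -2/3 ≤ 0, skip; row 3 (s3): 13/(11/3) = 39/11; row 4 (s4): entry -1/3 ≤ 0, skip; row 5 (x1): 2/(2/3) = 3.
Minimum ratio 3 is in the x1 row, so x1 leaves.

x1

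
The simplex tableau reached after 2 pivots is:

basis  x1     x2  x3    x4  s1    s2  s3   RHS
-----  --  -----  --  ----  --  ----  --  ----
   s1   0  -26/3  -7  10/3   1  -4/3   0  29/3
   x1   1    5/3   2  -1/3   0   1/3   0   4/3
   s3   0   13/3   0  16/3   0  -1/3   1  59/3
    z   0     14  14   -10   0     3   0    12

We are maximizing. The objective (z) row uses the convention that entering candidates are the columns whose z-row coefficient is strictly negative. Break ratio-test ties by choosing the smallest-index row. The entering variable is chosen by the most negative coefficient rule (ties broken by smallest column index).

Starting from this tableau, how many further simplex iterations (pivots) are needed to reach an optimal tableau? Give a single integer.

2

pivot: x4 in, s1 out → z = 41
pivot: x2 in, s3 out → z = 569/13
No improving column remains; optimal.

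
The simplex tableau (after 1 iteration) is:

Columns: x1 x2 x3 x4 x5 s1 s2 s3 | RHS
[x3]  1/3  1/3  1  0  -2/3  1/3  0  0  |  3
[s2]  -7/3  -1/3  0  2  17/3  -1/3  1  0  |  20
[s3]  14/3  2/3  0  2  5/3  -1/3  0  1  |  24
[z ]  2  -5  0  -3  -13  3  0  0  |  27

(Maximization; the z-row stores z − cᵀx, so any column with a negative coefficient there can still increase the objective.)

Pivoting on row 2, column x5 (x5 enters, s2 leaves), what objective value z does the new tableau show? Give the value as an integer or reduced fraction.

Minimum ratio for x5: 20/(17/3) = 60/17.
z changes by −(z-row coeff of x5)·ratio = −(-13)·(60/17) = 780/17.
New z = 27 + (780/17) = 1239/17.

1239/17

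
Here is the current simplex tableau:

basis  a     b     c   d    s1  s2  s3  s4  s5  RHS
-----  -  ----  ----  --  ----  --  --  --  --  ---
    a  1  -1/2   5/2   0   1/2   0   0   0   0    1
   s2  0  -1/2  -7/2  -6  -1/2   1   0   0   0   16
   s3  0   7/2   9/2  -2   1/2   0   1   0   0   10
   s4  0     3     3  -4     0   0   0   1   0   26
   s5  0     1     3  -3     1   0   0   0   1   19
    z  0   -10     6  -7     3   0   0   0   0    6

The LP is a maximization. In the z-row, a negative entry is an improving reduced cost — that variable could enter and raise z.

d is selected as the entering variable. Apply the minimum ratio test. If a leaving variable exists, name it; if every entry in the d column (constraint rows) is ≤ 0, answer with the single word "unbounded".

unbounded

d-column entries: row 1: 0, row 2: -6, row 3: -2, row 4: -4, row 5: -3. All ≤ 0, so d can increase without bound; the LP is unbounded in this direction.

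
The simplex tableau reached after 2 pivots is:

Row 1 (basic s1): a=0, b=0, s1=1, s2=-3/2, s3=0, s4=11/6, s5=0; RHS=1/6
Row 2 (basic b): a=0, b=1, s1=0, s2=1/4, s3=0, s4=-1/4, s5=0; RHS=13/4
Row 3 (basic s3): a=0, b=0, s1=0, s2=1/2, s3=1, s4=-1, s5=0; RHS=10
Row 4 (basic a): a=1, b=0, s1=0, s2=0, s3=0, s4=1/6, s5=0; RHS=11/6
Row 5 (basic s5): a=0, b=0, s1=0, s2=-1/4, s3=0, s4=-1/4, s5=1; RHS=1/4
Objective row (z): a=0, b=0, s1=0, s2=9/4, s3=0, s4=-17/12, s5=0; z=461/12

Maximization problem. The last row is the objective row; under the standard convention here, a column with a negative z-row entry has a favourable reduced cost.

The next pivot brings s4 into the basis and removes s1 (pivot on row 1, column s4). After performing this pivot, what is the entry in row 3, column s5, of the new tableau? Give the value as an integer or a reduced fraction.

Pivot element is row 1, column s4: 11/6.
Normalize row 1: new (row 1, s5) = 0/(11/6) = 0.
row 3 ← row 3 − (-1)·(new row 1): 0 − (-1)·0 = 0.

0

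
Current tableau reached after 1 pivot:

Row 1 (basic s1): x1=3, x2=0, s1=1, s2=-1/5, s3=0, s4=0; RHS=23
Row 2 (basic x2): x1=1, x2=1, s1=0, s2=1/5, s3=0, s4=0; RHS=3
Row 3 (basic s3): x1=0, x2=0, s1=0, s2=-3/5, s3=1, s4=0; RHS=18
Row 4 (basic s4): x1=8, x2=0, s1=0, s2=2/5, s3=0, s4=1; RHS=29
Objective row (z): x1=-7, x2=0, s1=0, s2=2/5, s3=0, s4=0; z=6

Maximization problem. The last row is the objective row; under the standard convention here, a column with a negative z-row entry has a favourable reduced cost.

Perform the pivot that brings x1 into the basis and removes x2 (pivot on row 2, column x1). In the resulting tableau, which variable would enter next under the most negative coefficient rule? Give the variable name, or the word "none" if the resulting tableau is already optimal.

Pivot element 1. New z-row = old z-row − (-7)·(row 2/1).
Updated z-row coefficients: x1: 0, x2: 7, s1: 0, s2: 9/5, s3: 0, s4: 0.
No coefficient is strictly negative; the tableau after this pivot is optimal.

none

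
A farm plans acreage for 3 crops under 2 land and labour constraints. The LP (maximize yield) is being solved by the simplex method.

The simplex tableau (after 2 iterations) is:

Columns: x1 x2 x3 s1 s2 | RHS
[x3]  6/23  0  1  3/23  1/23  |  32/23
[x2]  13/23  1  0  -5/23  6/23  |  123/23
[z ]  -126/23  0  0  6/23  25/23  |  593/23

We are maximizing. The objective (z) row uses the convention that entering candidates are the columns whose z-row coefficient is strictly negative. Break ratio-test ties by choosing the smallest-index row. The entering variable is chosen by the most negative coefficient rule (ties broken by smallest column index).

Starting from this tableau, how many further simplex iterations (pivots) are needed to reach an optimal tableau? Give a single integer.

pivot: x1 in, x3 out → z = 55
No improving column remains; optimal.

1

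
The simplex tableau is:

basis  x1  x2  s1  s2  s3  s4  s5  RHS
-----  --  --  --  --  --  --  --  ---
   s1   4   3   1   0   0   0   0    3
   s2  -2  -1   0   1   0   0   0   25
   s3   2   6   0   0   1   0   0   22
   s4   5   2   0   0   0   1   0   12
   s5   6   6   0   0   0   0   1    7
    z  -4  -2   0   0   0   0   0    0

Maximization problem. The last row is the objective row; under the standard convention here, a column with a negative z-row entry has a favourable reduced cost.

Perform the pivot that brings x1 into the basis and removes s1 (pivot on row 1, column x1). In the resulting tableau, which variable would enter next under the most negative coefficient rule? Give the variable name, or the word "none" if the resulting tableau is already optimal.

Pivot element 4. New z-row = old z-row − (-4)·(row 1/4).
Updated z-row coefficients: x1: 0, x2: 1, s1: 1, s2: 0, s3: 0, s4: 0, s5: 0.
No coefficient is strictly negative; the tableau after this pivot is optimal.

none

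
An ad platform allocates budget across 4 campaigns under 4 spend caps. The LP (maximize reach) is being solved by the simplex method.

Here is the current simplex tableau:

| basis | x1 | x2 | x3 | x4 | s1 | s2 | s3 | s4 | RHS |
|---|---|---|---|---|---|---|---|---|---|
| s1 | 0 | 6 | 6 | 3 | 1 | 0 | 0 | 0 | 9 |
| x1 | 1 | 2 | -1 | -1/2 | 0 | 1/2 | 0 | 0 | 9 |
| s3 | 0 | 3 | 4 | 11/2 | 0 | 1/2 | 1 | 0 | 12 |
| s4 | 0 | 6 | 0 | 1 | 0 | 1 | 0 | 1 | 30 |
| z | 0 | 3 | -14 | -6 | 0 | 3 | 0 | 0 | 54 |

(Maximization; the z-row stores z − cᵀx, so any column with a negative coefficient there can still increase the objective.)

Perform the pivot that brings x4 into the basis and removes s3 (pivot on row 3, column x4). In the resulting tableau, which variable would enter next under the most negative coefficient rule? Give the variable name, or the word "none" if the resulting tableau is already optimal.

x3

Pivot element 11/2. New z-row = old z-row − (-6)·(row 3/(11/2)).
Updated z-row coefficients: x1: 0, x2: 69/11, x3: -106/11, x4: 0, s1: 0, s2: 39/11, s3: 12/11, s4: 0.
The most negative is -106/11 in column x3, so x3 would enter next.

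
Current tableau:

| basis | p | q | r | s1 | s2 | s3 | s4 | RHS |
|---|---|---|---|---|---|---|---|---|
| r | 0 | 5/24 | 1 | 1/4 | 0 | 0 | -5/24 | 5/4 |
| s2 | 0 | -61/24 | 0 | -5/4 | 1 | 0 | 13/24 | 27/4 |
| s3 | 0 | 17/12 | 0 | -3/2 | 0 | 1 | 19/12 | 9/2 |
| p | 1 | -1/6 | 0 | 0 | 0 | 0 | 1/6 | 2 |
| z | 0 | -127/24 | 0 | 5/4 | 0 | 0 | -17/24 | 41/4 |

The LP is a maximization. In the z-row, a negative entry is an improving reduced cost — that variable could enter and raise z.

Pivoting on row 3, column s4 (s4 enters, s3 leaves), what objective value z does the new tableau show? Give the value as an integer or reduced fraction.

Minimum ratio for s4: (9/2)/(19/12) = 54/19.
z changes by −(z-row coeff of s4)·ratio = −(-17/24)·(54/19) = 153/76.
New z = 41/4 + (153/76) = 233/19.

233/19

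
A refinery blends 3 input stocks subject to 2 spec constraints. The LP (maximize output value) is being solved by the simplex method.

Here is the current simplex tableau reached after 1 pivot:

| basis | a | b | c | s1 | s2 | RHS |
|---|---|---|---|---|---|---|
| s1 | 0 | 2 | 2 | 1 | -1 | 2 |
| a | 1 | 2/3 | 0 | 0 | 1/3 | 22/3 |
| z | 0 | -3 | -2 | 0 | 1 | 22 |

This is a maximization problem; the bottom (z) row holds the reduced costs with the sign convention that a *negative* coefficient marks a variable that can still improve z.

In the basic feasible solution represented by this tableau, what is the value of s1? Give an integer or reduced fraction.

s1 is basic (row 1); its value is the RHS of that row: 2.

2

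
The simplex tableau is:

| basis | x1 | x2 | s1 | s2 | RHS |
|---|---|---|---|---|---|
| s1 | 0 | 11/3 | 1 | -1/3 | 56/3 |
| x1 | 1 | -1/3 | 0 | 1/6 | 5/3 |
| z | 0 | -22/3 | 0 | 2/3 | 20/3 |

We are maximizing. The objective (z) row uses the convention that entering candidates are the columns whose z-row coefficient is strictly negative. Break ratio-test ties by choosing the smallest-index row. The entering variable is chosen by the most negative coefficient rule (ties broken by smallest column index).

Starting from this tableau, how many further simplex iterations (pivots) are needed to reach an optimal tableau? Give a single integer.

pivot: x2 in, s1 out → z = 44
No improving column remains; optimal.

1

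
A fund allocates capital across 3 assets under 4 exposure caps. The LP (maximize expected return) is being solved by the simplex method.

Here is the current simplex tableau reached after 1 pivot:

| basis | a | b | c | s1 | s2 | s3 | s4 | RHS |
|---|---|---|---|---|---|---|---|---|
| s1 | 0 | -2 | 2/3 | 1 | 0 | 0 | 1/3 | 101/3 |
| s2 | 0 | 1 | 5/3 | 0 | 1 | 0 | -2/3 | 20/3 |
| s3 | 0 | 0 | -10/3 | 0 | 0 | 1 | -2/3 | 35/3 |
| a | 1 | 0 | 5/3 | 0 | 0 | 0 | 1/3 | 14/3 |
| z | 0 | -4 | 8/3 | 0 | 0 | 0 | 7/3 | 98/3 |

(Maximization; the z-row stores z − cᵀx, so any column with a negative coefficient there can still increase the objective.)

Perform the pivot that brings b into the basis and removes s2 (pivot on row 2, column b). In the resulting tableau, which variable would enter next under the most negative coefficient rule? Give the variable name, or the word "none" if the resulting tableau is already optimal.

Pivot element 1. New z-row = old z-row − (-4)·(row 2/1).
Updated z-row coefficients: a: 0, b: 0, c: 28/3, s1: 0, s2: 4, s3: 0, s4: -1/3.
The most negative is -1/3 in column s4, so s4 would enter next.

s4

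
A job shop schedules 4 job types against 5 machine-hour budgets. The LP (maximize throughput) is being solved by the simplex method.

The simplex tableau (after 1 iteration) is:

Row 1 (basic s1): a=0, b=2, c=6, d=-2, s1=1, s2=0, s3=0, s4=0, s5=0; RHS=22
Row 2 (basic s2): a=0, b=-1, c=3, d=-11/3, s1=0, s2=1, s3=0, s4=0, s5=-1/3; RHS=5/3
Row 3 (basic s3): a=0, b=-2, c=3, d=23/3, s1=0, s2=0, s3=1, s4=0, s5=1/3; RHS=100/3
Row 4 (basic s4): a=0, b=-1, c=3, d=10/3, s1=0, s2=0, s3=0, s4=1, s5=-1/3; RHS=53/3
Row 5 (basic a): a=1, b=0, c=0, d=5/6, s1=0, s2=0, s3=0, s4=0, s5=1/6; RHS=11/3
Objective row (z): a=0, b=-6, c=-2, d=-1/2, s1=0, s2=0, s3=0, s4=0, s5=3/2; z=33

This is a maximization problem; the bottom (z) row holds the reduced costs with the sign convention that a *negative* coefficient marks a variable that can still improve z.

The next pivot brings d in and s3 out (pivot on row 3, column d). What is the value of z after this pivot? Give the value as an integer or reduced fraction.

809/23

Minimum ratio for d: (100/3)/(23/3) = 100/23.
z changes by −(z-row coeff of d)·ratio = −(-1/2)·(100/23) = 50/23.
New z = 33 + (50/23) = 809/23.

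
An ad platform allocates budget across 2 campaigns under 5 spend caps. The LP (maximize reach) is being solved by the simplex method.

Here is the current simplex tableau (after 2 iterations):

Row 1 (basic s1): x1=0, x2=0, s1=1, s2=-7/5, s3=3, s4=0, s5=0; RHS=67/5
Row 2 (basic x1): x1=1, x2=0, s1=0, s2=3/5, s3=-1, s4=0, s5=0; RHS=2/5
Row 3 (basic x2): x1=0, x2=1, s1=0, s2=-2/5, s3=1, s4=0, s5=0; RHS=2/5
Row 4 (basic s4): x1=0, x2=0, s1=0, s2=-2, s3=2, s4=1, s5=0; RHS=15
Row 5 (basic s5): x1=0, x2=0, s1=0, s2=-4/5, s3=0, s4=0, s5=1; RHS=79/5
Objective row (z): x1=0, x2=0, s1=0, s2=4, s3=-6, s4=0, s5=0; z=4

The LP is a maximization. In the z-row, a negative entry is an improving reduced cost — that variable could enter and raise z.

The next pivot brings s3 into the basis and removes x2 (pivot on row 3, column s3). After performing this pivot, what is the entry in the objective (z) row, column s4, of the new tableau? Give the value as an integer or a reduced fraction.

Pivot element is row 3, column s3: 1.
Normalize row 3: new (row 3, s4) = 0/1 = 0.
z-row ← z-row − (-6)·(new row 3): 0 − (-6)·0 = 0.

0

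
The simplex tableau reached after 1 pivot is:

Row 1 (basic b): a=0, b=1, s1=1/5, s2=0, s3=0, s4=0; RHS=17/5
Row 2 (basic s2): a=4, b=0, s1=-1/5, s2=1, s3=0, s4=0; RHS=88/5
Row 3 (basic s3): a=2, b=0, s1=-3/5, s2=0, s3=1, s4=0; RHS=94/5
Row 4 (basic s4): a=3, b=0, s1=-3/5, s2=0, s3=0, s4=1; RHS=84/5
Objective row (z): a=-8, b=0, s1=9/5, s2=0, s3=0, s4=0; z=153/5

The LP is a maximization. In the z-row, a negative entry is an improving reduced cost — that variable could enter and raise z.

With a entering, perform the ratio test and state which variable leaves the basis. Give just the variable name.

Ratios: row 1 (b): entry 0 ≤ 0, skip; row 2 (s2): (88/5)/4 = 22/5; row 3 (s3): (94/5)/2 = 47/5; row 4 (s4): (84/5)/3 = 28/5.
Minimum ratio 22/5 is in the s2 row, so s2 leaves.

s2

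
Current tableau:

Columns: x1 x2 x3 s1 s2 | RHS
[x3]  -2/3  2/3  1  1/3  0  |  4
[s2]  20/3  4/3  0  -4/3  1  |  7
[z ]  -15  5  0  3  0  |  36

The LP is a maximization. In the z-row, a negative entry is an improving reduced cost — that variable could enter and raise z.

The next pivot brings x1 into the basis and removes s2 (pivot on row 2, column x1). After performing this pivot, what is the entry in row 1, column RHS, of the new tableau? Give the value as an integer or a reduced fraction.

Pivot element is row 2, column x1: 20/3.
Normalize row 2: new (row 2, RHS) = 7/(20/3) = 21/20.
row 1 ← row 1 − (-2/3)·(new row 2): 4 − (-2/3)·(21/20) = 47/10.

47/10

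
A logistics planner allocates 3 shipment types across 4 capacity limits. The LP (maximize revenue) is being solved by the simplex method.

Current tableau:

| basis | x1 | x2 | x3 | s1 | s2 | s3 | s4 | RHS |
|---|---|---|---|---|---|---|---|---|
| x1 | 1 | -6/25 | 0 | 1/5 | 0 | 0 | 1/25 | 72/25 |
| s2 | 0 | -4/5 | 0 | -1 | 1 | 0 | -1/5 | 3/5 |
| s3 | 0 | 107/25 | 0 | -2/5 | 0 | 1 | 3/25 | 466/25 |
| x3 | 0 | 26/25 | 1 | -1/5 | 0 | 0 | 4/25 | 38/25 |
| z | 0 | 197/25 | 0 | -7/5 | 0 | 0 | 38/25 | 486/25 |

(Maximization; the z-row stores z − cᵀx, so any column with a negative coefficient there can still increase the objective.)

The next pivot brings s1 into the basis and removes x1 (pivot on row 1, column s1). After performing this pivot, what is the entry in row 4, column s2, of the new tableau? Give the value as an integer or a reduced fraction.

Pivot element is row 1, column s1: 1/5.
Normalize row 1: new (row 1, s2) = 0/(1/5) = 0.
row 4 ← row 4 − (-1/5)·(new row 1): 0 − (-1/5)·0 = 0.

0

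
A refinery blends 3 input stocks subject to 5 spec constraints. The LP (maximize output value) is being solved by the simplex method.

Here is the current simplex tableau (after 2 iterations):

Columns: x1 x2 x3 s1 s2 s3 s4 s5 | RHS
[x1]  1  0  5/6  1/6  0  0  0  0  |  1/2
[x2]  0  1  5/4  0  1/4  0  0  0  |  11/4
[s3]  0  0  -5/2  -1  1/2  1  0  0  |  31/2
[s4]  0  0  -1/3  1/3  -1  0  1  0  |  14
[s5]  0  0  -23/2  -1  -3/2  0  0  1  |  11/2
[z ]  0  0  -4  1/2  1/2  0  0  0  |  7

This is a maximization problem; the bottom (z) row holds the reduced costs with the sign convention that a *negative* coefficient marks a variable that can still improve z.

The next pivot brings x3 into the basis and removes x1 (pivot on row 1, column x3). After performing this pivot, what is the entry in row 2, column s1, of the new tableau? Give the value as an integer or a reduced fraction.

-1/4

Pivot element is row 1, column x3: 5/6.
Normalize row 1: new (row 1, s1) = (1/6)/(5/6) = 1/5.
row 2 ← row 2 − (5/4)·(new row 1): 0 − (5/4)·(1/5) = -1/4.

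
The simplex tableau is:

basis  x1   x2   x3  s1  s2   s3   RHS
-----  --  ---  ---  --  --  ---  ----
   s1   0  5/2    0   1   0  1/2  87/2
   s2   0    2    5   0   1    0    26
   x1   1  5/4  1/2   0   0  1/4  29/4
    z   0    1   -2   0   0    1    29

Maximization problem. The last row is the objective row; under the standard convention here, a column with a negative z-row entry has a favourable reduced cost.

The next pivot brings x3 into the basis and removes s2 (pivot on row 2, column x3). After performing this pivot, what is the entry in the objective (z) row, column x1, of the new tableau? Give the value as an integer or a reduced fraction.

Pivot element is row 2, column x3: 5.
Normalize row 2: new (row 2, x1) = 0/5 = 0.
z-row ← z-row − (-2)·(new row 2): 0 − (-2)·0 = 0.

0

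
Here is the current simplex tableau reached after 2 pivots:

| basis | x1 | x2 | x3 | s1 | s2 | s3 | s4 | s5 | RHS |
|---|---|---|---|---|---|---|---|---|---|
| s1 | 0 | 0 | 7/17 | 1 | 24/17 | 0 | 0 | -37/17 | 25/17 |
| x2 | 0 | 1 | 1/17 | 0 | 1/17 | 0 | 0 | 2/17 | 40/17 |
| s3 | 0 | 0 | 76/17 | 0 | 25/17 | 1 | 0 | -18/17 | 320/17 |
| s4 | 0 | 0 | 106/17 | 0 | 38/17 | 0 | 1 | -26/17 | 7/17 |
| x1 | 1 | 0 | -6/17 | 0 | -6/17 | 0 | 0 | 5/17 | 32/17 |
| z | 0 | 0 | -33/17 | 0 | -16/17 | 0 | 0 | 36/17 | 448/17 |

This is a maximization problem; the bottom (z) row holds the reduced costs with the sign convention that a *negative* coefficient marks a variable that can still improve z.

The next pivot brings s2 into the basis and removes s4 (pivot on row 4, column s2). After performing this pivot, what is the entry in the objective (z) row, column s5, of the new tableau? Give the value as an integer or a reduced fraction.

28/19

Pivot element is row 4, column s2: 38/17.
Normalize row 4: new (row 4, s5) = (-26/17)/(38/17) = -13/19.
z-row ← z-row − (-16/17)·(new row 4): 36/17 − (-16/17)·(-13/19) = 28/19.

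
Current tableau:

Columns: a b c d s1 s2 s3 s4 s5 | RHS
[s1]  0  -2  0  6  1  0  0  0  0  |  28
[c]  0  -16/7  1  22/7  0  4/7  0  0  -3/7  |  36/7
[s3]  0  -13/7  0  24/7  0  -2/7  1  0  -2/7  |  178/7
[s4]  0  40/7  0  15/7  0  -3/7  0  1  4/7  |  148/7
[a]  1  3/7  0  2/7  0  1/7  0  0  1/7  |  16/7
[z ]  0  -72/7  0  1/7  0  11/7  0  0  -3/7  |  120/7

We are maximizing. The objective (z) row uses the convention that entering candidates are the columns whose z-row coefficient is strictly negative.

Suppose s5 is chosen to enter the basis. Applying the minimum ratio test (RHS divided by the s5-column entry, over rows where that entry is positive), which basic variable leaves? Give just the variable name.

a

Ratios: row 1 (s1): entry 0 ≤ 0, skip; row 2 (c): entry -3/7 ≤ 0, skip; row 3 (s3): entry -2/7 ≤ 0, skip; row 4 (s4): (148/7)/(4/7) = 37; row 5 (a): (16/7)/(1/7) = 16.
Minimum ratio 16 is in the a row, so a leaves.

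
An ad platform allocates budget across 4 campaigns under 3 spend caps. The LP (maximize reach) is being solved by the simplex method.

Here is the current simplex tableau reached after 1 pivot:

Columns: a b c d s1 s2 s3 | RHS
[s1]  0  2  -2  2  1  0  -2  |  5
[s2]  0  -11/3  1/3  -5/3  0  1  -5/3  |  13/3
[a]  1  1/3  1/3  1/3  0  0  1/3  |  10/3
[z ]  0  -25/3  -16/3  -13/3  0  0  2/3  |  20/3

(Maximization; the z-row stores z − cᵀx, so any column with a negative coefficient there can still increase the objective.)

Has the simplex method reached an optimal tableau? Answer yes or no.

no

Column b has objective-row coefficient -25/3, which is negative; an improving pivot exists, so not yet optimal.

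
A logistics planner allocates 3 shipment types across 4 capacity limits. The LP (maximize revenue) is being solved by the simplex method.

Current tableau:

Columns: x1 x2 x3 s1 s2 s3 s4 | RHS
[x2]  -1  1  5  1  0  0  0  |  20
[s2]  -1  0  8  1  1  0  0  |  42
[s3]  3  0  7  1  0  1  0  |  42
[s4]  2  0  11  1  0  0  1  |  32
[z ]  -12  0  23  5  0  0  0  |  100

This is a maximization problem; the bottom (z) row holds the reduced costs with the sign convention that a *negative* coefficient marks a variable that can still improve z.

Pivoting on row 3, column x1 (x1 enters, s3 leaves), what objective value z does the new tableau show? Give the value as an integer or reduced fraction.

268

Minimum ratio for x1: 42/3 = 14.
z changes by −(z-row coeff of x1)·ratio = −(-12)·14 = 168.
New z = 100 + 168 = 268.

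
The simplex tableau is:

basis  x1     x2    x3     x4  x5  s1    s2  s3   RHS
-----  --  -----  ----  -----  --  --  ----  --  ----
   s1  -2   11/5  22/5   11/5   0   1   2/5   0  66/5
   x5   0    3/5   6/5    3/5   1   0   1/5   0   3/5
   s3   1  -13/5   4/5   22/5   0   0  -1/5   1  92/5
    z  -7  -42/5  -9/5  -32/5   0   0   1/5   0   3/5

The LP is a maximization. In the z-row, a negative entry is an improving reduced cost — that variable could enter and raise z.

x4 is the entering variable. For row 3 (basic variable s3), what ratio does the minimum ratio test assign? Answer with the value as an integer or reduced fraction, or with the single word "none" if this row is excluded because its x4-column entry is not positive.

46/11

Ratio = RHS / (x4 entry) = (92/5) / (22/5) = 46/11.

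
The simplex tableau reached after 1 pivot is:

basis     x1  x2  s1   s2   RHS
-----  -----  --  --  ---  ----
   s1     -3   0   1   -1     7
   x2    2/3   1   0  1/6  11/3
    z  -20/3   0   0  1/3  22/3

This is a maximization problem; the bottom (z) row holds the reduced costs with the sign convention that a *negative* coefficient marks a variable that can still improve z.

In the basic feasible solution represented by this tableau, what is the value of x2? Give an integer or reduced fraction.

x2 is basic (row 2); its value is the RHS of that row: 11/3.

11/3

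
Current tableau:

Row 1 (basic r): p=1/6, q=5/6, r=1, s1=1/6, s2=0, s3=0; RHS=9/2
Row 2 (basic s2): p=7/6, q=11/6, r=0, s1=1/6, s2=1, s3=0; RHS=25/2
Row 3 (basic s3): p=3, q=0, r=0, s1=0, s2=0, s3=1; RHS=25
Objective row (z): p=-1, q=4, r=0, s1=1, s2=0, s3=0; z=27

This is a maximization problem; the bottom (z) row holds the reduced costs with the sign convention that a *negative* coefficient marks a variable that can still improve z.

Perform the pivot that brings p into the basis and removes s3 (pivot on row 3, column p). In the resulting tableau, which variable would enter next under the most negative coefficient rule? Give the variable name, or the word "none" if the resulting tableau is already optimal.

Pivot element 3. New z-row = old z-row − (-1)·(row 3/3).
Updated z-row coefficients: p: 0, q: 4, r: 0, s1: 1, s2: 0, s3: 1/3.
No coefficient is strictly negative; the tableau after this pivot is optimal.

none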